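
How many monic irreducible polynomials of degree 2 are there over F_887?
There are 392941 monic irreducible polynomials of degree 2 over F_887

Each element of F_{887^2} that lies in no proper subfield is a root of exactly one monic irreducible of degree 2 over F_887, and each such polynomial has 2 distinct roots in F_{887^2}. By Möbius inversion the count is N_887(2) = (1/2) Σ_{d|2} μ(2/d) · 887^d = (1/2)(μ(2)·887^1 + μ(1)·887^2) = 785882/2 = 392941.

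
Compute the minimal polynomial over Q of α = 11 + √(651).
m_α(x) = x^2 - 22x - 530

From α - 11 = √(651), squaring gives (α - 11)^2 = 651, i.e. α^2 - 22α + 121 = 651, so α^2 - 22α - 530 = 0. The discriminant of x^2 - 22x - 530 is (-22)^2 - 4·(-530) = 484 + 2120 = 2604, and 4·(651) is not a perfect square in Q since 651 is squarefree and ≠ 1. Hence x^2 - 22x - 530 is irreducible over Q and is the minimal polynomial of α.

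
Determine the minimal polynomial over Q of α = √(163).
m_α(x) = x^2 - 163

α satisfies α^2 - 163 = 0, so x^2 - 163 annihilates α. Since d = 163 is squarefree and ≠ 1, it is not a perfect square in Q, so x^2 - 163 has no rational root and is therefore irreducible over Q (a degree-2 polynomial over a field is irreducible iff it has no root). Hence m_α(x) = x^2 - 163.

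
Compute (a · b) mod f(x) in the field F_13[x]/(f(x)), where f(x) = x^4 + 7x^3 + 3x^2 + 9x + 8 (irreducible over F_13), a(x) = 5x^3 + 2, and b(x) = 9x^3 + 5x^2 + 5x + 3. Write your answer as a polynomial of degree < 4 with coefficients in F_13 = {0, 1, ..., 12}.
a · b ≡ 6x^3 + 10x^2 + 12 (mod f(x))

Multiply in F_13[x]: a(x)·b(x) = (5x^3 + 2)·(9x^3 + 5x^2 + 5x + 3) = 6x^6 + 12x^5 + 12x^4 + 7x^3 + 10x^2 + 10x + 6. This has degree ≥ 4, so divide by f(x) over F_13: 6x^6 + 12x^5 + 12x^4 + 7x^3 + 10x^2 + 10x + 6 = (6x^2 + 9x + 9)·(x^4 + 7x^3 + 3x^2 + 9x + 8) + (6x^3 + 10x^2 + 12). Hence a·b ≡ 6x^3 + 10x^2 + 12 (mod f). (F_13[x]/(f) is a field with 13^4 = 28561 elements since f is irreducible of degree 4.)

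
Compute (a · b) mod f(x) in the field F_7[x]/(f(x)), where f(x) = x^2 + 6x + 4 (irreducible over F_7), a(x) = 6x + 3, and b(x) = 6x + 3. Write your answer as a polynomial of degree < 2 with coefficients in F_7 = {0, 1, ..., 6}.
a · b ≡ 2x + 5 (mod f(x))

Multiply in F_7[x]: a(x)·b(x) = (6x + 3)·(6x + 3) = x^2 + x + 2. This has degree ≥ 2, so divide by f(x) over F_7: x^2 + x + 2 = (1)·(x^2 + 6x + 4) + (2x + 5). Hence a·b ≡ 2x + 5 (mod f). (F_7[x]/(f) is a field with 7^2 = 49 elements since f is irreducible of degree 2.)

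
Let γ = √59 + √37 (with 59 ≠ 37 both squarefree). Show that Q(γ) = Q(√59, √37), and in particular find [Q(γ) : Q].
[Q(γ) : Q] = 4 (equivalently, Q(γ) = Q(√59, √37))

Obviously Q(γ) ⊆ Q(√59, √37), and [Q(√59, √37):Q] = 4 (since 59, 37 are distinct squarefree integers > 1 with 2183 not a perfect square). To show equality we compute the minimal polynomial of γ. From γ = √59 + √37: γ^2 = 59 + 2√(2183) + 37 = 96 + 2√(2183), so γ^2 - 96 = 2√(2183); squaring, (γ^2 - 96)^2 = 4·2183, i.e. γ^4 - 192γ^2 + 9216 - 8732 = 0, i.e. γ^4 - 192γ^2 + 484 = 0. So γ is a root of x^4 - 192x^2 + 484. This polynomial is irreducible over Q: it has no rational root (each ±√59 ± √37 is irrational), and any factorization into two quadratics over Q would force √(2183) ∈ Q (pairing opposite roots) or √59, √37 ∈ Q (other pairings), all impossible. Hence [Q(γ):Q] = 4 = [Q(√59, √37):Q], so Q(γ) = Q(√59, √37).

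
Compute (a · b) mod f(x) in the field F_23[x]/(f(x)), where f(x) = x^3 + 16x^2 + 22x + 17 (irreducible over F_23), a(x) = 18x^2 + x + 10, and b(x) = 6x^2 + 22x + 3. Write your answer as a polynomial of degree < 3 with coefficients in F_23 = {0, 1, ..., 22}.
a · b ≡ x^2 + 5x + 9 (mod f(x))

Multiply in F_23[x]: a(x)·b(x) = (18x^2 + x + 10)·(6x^2 + 22x + 3) = 16x^4 + 11x^3 + 21x^2 + 16x + 7. This has degree ≥ 3, so divide by f(x) over F_23: 16x^4 + 11x^3 + 21x^2 + 16x + 7 = (16x + 8)·(x^3 + 16x^2 + 22x + 17) + (x^2 + 5x + 9). Hence a·b ≡ x^2 + 5x + 9 (mod f). (F_23[x]/(f) is a field with 23^3 = 12167 elements since f is irreducible of degree 3.)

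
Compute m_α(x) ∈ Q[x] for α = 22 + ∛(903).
m_α(x) = x^3 - 66x^2 + 1452x - 11551

Set β = α - 22 = ∛(903), so β^3 = 903. Then (α - 22)^3 - 903 = 0, i.e. α is a root of g(x) = (x - 22)^3 - 903 = x^3 - 66x^2 + 1452x - 11551. Since g(x) = h(x - 22) where h(x) = x^3 - 903, and h is irreducible over Q (because 903 is not a perfect cube, so h has no rational root, and a monic cubic with no rational root is irreducible), g is also irreducible (irreducibility is preserved under the substitution x → x - 22). Hence m_α(x) = x^3 - 66x^2 + 1452x - 11551.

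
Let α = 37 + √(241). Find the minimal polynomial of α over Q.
m_α(x) = x^2 - 74x + 1128

From α - 37 = √(241), squaring gives (α - 37)^2 = 241, i.e. α^2 - 74α + 1369 = 241, so α^2 - 74α + 1128 = 0. The discriminant of x^2 - 74x + 1128 is (-74)^2 - 4·(1128) = 5476 - 4512 = 964, and 4·(241) is not a perfect square in Q since 241 is squarefree and ≠ 1. Hence x^2 - 74x + 1128 is irreducible over Q and is the minimal polynomial of α.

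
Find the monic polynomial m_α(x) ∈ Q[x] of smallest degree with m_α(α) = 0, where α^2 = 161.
m_α(x) = x^2 - 161

α satisfies α^2 - 161 = 0, so x^2 - 161 annihilates α. Since d = 161 is squarefree and ≠ 1, it is not a perfect square in Q, so x^2 - 161 has no rational root and is therefore irreducible over Q (a degree-2 polynomial over a field is irreducible iff it has no root). Hence m_α(x) = x^2 - 161.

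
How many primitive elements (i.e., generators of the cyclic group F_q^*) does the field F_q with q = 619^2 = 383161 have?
There are φ(383160) = 97920 primitive elements

F_q^* is cyclic of order q - 1 = 383160. A cyclic group of order m has exactly φ(m) generators. Here m = 383160 = 2^3 · 3 · 5 · 31 · 103, so the number of primitive elements is φ(383160) = 97920.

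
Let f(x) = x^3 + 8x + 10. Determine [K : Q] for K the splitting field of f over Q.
[K : Q] = 6

By the rational root test, any rational root of the monic integer polynomial f(x) = x^3 + 8x + 10 must be an integer dividing the constant term 10, i.e. one of ±{1, 2, 5, 10}. Evaluating: f(1) = 19, f(-1) = 1, f(2) = 34, f(-2) = -14, f(5) = 175, f(-5) = -155, f(10) = 1090, f(-10) = -1070; none is 0, so f has no rational root and is therefore irreducible over Q (a cubic with no linear factor over a field is irreducible). For an irreducible cubic, the Galois group is A_3 or S_3 according as the discriminant disc(f) = -4a^3 - 27b^2 = -4·(8)^3 - 27·(10)^2 = -4748 is or is not a square in Q. Here disc(f) = -4748 is not a perfect square in Q, so the Galois group of f over Q is not contained in A_3 and must be all of S_3. The splitting field has degree |S_3| = 6 over Q, so [K : Q] = 6.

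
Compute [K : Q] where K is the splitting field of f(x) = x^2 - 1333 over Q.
[K : Q] = 2

f(x) = x^2 - 1333 factors as (x - √1333)(x + √1333). The splitting field is K = Q(√1333). Since 1333 is squarefree and > 1, it is not a perfect square, so x^2 - 1333 is irreducible over Q and [Q(√1333) : Q] = 2. Hence [K : Q] = 2.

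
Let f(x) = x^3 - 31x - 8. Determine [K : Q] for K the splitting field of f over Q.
[K : Q] = 6

By the rational root test, any rational root of the monic integer polynomial f(x) = x^3 - 31x - 8 must be an integer dividing the constant term -8, i.e. one of ±{1, 2, 4, 8}. Evaluating: f(1) = -38, f(-1) = 22, f(2) = -62, f(-2) = 46, f(4) = -68, f(-4) = 52, f(8) = 256, f(-8) = -272; none is 0, so f has no rational root and is therefore irreducible over Q (a cubic with no linear factor over a field is irreducible). For an irreducible cubic, the Galois group is A_3 or S_3 according as the discriminant disc(f) = -4a^3 - 27b^2 = -4·(-31)^3 - 27·(-8)^2 = 117436 is or is not a square in Q. Here disc(f) = 117436 is not a perfect square in Q, so the Galois group of f over Q is not contained in A_3 and must be all of S_3. The splitting field has degree |S_3| = 6 over Q, so [K : Q] = 6.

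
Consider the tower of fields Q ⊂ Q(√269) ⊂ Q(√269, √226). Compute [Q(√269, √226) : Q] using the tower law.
[Q(√269, √226) : Q] = 4

[Q(√269):Q] = 2 (min poly x^2 - 269, irreducible since 269 is squarefree > 1). For the top step, suppose √226 ∈ Q(√269), say √226 = c + d√269 with c, d ∈ Q. Squaring: 226 = c^2 + 269d^2 + 2cd√269. Since √269 ∉ Q this forces 2cd = 0. If d = 0 then √226 = c ∈ Q, contradicting 226 squarefree > 1. If c = 0 then 226 = 269d^2, so 269·226 = (269d)^2 is a perfect square in Q — but 269·226 = 60794 is not a perfect square (since 269 and 226 are distinct squarefree integers). Contradiction. Hence √226 ∉ Q(√269), so x^2 - 226 stays irreducible over Q(√269) and [Q(√269, √226) : Q(√269)] = 2. By the tower law, [Q(√269, √226) : Q] = 2 · 2 = 4.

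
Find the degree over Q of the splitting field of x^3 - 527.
[K : Q] = 6

The roots of x^3 - 527 are ∛527, ω∛527, ω^2∛527 where ω = e^(2πi/3) is a primitive cube root of unity, so K = Q(∛527, ω). Now [Q(∛527):Q] = 3 (since 527 is not a perfect cube, x^3 - 527 is irreducible) and [Q(ω):Q] = 2. Both 2 and 3 divide [K:Q], and [K:Q] ≤ 3·2 = 6, so [K:Q] = 6. (Equivalently: Q(∛527) ⊂ R but ω ∉ R, so [K : Q(∛527)] = 2.)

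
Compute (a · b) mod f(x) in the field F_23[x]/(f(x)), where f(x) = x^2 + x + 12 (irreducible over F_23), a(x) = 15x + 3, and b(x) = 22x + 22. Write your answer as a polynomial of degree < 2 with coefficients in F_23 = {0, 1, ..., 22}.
a · b ≡ 20x + 16 (mod f(x))

Multiply in F_23[x]: a(x)·b(x) = (15x + 3)·(22x + 22) = 8x^2 + 5x + 20. This has degree ≥ 2, so divide by f(x) over F_23: 8x^2 + 5x + 20 = (8)·(x^2 + x + 12) + (20x + 16). Hence a·b ≡ 20x + 16 (mod f). (F_23[x]/(f) is a field with 23^2 = 529 elements since f is irreducible of degree 2.)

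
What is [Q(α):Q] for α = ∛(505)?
[Q(α):Q] = 3

The minimal polynomial of α is x^3 - 505, irreducible over Q since 505 is not a perfect cube (so x^3 - 505 has no rational root). Hence [Q(α):Q] = deg(m_α) = 3.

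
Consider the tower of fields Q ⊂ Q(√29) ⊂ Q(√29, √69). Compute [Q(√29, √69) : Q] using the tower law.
[Q(√29, √69) : Q] = 4

[Q(√29):Q] = 2 (min poly x^2 - 29, irreducible since 29 is squarefree > 1). For the top step, suppose √69 ∈ Q(√29), say √69 = c + d√29 with c, d ∈ Q. Squaring: 69 = c^2 + 29d^2 + 2cd√29. Since √29 ∉ Q this forces 2cd = 0. If d = 0 then √69 = c ∈ Q, contradicting 69 squarefree > 1. If c = 0 then 69 = 29d^2, so 29·69 = (29d)^2 is a perfect square in Q — but 29·69 = 2001 is not a perfect square (since 29 and 69 are distinct squarefree integers). Contradiction. Hence √69 ∉ Q(√29), so x^2 - 69 stays irreducible over Q(√29) and [Q(√29, √69) : Q(√29)] = 2. By the tower law, [Q(√29, √69) : Q] = 2 · 2 = 4.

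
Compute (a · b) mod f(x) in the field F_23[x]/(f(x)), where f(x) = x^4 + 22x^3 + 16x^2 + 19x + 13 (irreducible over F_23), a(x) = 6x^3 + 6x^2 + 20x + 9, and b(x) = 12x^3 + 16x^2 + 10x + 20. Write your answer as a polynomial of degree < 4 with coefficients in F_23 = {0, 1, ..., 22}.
a · b ≡ 13x^3 + 4x^2 + 21x + 11 (mod f(x))

Multiply in F_23[x]: a(x)·b(x) = (6x^3 + 6x^2 + 20x + 9)·(12x^3 + 16x^2 + 10x + 20) = 3x^6 + 7x^5 + 5x^4 + 10x^3 + 4x^2 + 7x + 19. This has degree ≥ 4, so divide by f(x) over F_23: 3x^6 + 7x^5 + 5x^4 + 10x^3 + 4x^2 + 7x + 19 = (3x^2 + 10x + 13)·(x^4 + 22x^3 + 16x^2 + 19x + 13) + (13x^3 + 4x^2 + 21x + 11). Hence a·b ≡ 13x^3 + 4x^2 + 21x + 11 (mod f). (F_23[x]/(f) is a field with 23^4 = 279841 elements since f is irreducible of degree 4.)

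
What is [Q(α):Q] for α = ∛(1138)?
[Q(α):Q] = 3

The minimal polynomial of α is x^3 - 1138, irreducible over Q since 1138 is not a perfect cube (so x^3 - 1138 has no rational root). Hence [Q(α):Q] = deg(m_α) = 3.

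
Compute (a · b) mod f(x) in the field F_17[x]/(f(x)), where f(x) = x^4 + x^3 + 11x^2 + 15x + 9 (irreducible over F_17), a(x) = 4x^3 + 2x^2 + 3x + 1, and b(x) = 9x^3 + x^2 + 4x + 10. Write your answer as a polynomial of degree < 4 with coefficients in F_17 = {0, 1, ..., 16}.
a · b ≡ 11x^3 + 5x^2 + 13x (mod f(x))

Multiply in F_17[x]: a(x)·b(x) = (4x^3 + 2x^2 + 3x + 1)·(9x^3 + x^2 + 4x + 10) = 2x^6 + 5x^5 + 11x^4 + 9x^3 + 16x^2 + 10. This has degree ≥ 4, so divide by f(x) over F_17: 2x^6 + 5x^5 + 11x^4 + 9x^3 + 16x^2 + 10 = (2x^2 + 3x + 3)·(x^4 + x^3 + 11x^2 + 15x + 9) + (11x^3 + 5x^2 + 13x). Hence a·b ≡ 11x^3 + 5x^2 + 13x (mod f). (F_17[x]/(f) is a field with 17^4 = 83521 elements since f is irreducible of degree 4.)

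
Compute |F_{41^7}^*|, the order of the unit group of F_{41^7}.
|F_{41^7}^*| = 194754273880

F_{41^7} has 41^7 = 194754273881 elements; its multiplicative group consists of all nonzero elements, so |F_{41^7}^*| = 194754273881 - 1 = 194754273880. (It is cyclic since any finite subgroup of the multiplicative group of a field is cyclic.)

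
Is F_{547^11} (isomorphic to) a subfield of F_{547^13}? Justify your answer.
No: F_{547^11} is not a subfield of F_{547^13}

F_{p^m} embeds in F_{p^n} iff m | n. Here 11 ∤ 13 (since 13 = 1·11 + 2 with remainder 2 ≠ 0), so F_{547^11} is not a subfield of F_{547^13}. Equivalently: if it were, the tower law would give 11 = [F_{547^11}:F_547] dividing [F_{547^13}:F_547] = 13, contradiction.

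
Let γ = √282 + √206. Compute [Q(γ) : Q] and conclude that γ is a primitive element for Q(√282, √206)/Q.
[Q(γ) : Q] = 4 (equivalently, Q(γ) = Q(√282, √206))

Obviously Q(γ) ⊆ Q(√282, √206), and [Q(√282, √206):Q] = 4 (since 282, 206 are distinct squarefree integers > 1 with 58092 not a perfect square). To show equality we compute the minimal polynomial of γ. From γ = √282 + √206: γ^2 = 282 + 2√(58092) + 206 = 488 + 2√(58092), so γ^2 - 488 = 2√(58092); squaring, (γ^2 - 488)^2 = 4·58092, i.e. γ^4 - 976γ^2 + 238144 - 232368 = 0, i.e. γ^4 - 976γ^2 + 5776 = 0. So γ is a root of x^4 - 976x^2 + 5776. This polynomial is irreducible over Q: it has no rational root (each ±√282 ± √206 is irrational), and any factorization into two quadratics over Q would force √(58092) ∈ Q (pairing opposite roots) or √282, √206 ∈ Q (other pairings), all impossible. Hence [Q(γ):Q] = 4 = [Q(√282, √206):Q], so Q(γ) = Q(√282, √206).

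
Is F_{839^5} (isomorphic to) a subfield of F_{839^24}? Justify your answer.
No: F_{839^5} is not a subfield of F_{839^24}

F_{p^m} embeds in F_{p^n} iff m | n. Here 5 ∤ 24 (since 24 = 4·5 + 4 with remainder 4 ≠ 0), so F_{839^5} is not a subfield of F_{839^24}. Equivalently: if it were, the tower law would give 5 = [F_{839^5}:F_839] dividing [F_{839^24}:F_839] = 24, contradiction.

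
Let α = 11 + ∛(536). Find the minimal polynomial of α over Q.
m_α(x) = x^3 - 33x^2 + 363x - 1867

Set β = α - 11 = ∛(536), so β^3 = 536. Then (α - 11)^3 - 536 = 0, i.e. α is a root of g(x) = (x - 11)^3 - 536 = x^3 - 33x^2 + 363x - 1867. Since g(x) = h(x - 11) where h(x) = x^3 - 536, and h is irreducible over Q (because 536 is not a perfect cube, so h has no rational root, and a monic cubic with no rational root is irreducible), g is also irreducible (irreducibility is preserved under the substitution x → x - 11). Hence m_α(x) = x^3 - 33x^2 + 363x - 1867.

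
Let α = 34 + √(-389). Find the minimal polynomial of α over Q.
m_α(x) = x^2 - 68x + 1545

From α - 34 = √(-389), squaring gives (α - 34)^2 = -389, i.e. α^2 - 68α + 1156 = -389, so α^2 - 68α + 1545 = 0. The discriminant of x^2 - 68x + 1545 is (-68)^2 - 4·(1545) = 4624 - 6180 = -1556, and 4·(-389) is not a perfect square in Q since -389 is squarefree and ≠ 1. Hence x^2 - 68x + 1545 is irreducible over Q and is the minimal polynomial of α.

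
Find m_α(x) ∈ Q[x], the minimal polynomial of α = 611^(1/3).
m_α(x) = x^3 - 611

α satisfies α^3 = 611, so x^3 - 611 annihilates α. By the rational root test, a rational root p/q (in lowest terms) of x^3 - 611 would satisfy p^3 = 611 q^3, forcing q = 1 and p^3 = 611; but 611 is not a perfect cube, contradiction. A monic cubic over Q with no rational root is irreducible (any nontrivial factorization would include a linear factor). Hence x^3 - 611 is the minimal polynomial of α, and in particular [Q(α):Q] = 3.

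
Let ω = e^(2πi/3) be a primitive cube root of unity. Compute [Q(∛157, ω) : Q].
[Q(∛157, ω) : Q] = 6

[Q(∛157):Q] = 3 (min poly x^3 - 157, irreducible since 157 is not a perfect cube). [Q(ω):Q] = 2 (min poly x^2 + x + 1). Since Q(∛157) ⊂ R and ω ∉ R, we have ω ∉ Q(∛157), so x^2 + x + 1 remains irreducible over Q(∛157) and [Q(∛157, ω) : Q(∛157)] = 2. By the tower law, [Q(∛157, ω) : Q] = 3 · 2 = 6. (In fact Q(∛157, ω) is the splitting field of x^3 - 157 over Q.)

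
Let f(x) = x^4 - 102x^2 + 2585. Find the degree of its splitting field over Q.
[K : Q] = 4

Solving the quadratic in x^2: x^2 = (102 ± √(102^2 - 4·2585))/2 = (102 ± √64)/2 = (102 ± 8)/2, giving x^2 = 55 or x^2 = 47. So f(x) = (x^2 - 55)(x^2 - 47) and the roots of f are ±√55, ±√47. Hence the splitting field is K = Q(√55, √47). Since 55 and 47 are distinct squarefree integers > 1, their product 2585 is not a perfect square, so √47 ∉ Q(√55). By the tower law [K:Q] = [Q(√55,√47):Q(√55)] · [Q(√55):Q] = 2 · 2 = 4.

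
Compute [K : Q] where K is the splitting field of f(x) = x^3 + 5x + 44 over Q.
[K : Q] = 6

By the rational root test, any rational root of the monic integer polynomial f(x) = x^3 + 5x + 44 must be an integer dividing the constant term 44, i.e. one of ±{1, 2, 4, 11, 22, 44}. Evaluating: f(1) = 50, f(-1) = 38, f(2) = 62, f(-2) = 26, f(4) = 128, f(-4) = -40, f(11) = 1430, f(-11) = -1342, f(22) = 10802, f(-22) = -10714, f(44) = 85448, f(-44) = -85360; none is 0, so f has no rational root and is therefore irreducible over Q (a cubic with no linear factor over a field is irreducible). For an irreducible cubic, the Galois group is A_3 or S_3 according as the discriminant disc(f) = -4a^3 - 27b^2 = -4·(5)^3 - 27·(44)^2 = -52772 is or is not a square in Q. Here disc(f) = -52772 is not a perfect square in Q, so the Galois group of f over Q is not contained in A_3 and must be all of S_3. The splitting field has degree |S_3| = 6 over Q, so [K : Q] = 6.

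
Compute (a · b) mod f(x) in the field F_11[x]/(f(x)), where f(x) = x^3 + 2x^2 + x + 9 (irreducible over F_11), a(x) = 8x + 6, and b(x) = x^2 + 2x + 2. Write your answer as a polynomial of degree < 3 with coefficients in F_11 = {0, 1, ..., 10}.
a · b ≡ 6x^2 + 9x + 6 (mod f(x))

Multiply in F_11[x]: a(x)·b(x) = (8x + 6)·(x^2 + 2x + 2) = 8x^3 + 6x + 1. This has degree ≥ 3, so divide by f(x) over F_11: 8x^3 + 6x + 1 = (8)·(x^3 + 2x^2 + x + 9) + (6x^2 + 9x + 6). Hence a·b ≡ 6x^2 + 9x + 6 (mod f). (F_11[x]/(f) is a field with 11^3 = 1331 elements since f is irreducible of degree 3.)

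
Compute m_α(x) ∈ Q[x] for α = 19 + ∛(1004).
m_α(x) = x^3 - 57x^2 + 1083x - 7863

Set β = α - 19 = ∛(1004), so β^3 = 1004. Then (α - 19)^3 - 1004 = 0, i.e. α is a root of g(x) = (x - 19)^3 - 1004 = x^3 - 57x^2 + 1083x - 7863. Since g(x) = h(x - 19) where h(x) = x^3 - 1004, and h is irreducible over Q (because 1004 is not a perfect cube, so h has no rational root, and a monic cubic with no rational root is irreducible), g is also irreducible (irreducibility is preserved under the substitution x → x - 19). Hence m_α(x) = x^3 - 57x^2 + 1083x - 7863.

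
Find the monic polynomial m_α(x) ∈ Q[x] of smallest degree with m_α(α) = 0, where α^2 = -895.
m_α(x) = x^2 + 895

α satisfies α^2 + 895 = 0, so x^2 + 895 annihilates α. Since d = -895 is squarefree and ≠ 1, it is not a perfect square in Q, so x^2 + 895 has no rational root and is therefore irreducible over Q (a degree-2 polynomial over a field is irreducible iff it has no root). Hence m_α(x) = x^2 + 895.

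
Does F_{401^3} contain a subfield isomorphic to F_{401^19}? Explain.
No: F_{401^19} is not a subfield of F_{401^3}

F_{p^m} embeds in F_{p^n} iff m | n. Here 19 ∤ 3 (since 3 = 0·19 + 3 with remainder 3 ≠ 0), so F_{401^19} is not a subfield of F_{401^3}. Equivalently: if it were, the tower law would give 19 = [F_{401^19}:F_401] dividing [F_{401^3}:F_401] = 3, contradiction.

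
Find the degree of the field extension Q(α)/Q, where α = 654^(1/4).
[Q(α):Q] = 4

α is a root of x^4 - 654. By Eisenstein's criterion at the prime p = 2 (which divides the constant term 654 but p^2 = 4 does not, since 654 is squarefree), x^4 - 654 is irreducible over Q. Hence [Q(α):Q] = 4.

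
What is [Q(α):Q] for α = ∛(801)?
[Q(α):Q] = 3

The minimal polynomial of α is x^3 - 801, irreducible over Q since 801 is not a perfect cube (so x^3 - 801 has no rational root). Hence [Q(α):Q] = deg(m_α) = 3.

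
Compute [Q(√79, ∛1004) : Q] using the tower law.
[Q(√79, ∛1004) : Q] = 6

Let L = Q(√79, ∛1004). Since Q(√79) ⊂ L and [Q(√79):Q] = 2, the tower law gives 2 | [L:Q]. Likewise Q(∛1004) ⊂ L with [Q(∛1004):Q] = 3 (because 1004 is not a perfect cube), so 3 | [L:Q]. As gcd(2,3) = 1, [L:Q] is divisible by 6. Conversely L is generated over Q by √79 and ∛1004, so [L:Q] ≤ 2·3 = 6. Therefore [Q(√79, ∛1004) : Q] = 6.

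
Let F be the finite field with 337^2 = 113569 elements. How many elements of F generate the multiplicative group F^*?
There are φ(113568) = 29952 primitive elements

F_q^* is cyclic of order q - 1 = 113568. A cyclic group of order m has exactly φ(m) generators. Here m = 113568 = 2^5 · 3 · 7 · 13^2, so the number of primitive elements is φ(113568) = 29952.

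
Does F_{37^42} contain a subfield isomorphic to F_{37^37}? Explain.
No: F_{37^37} is not a subfield of F_{37^42}

F_{p^m} embeds in F_{p^n} iff m | n. Here 37 ∤ 42 (since 42 = 1·37 + 5 with remainder 5 ≠ 0), so F_{37^37} is not a subfield of F_{37^42}. Equivalently: if it were, the tower law would give 37 = [F_{37^37}:F_37] dividing [F_{37^42}:F_37] = 42, contradiction.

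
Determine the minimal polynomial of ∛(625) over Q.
m_α(x) = x^3 - 625

α satisfies α^3 = 625, so x^3 - 625 annihilates α. By the rational root test, a rational root p/q (in lowest terms) of x^3 - 625 would satisfy p^3 = 625 q^3, forcing q = 1 and p^3 = 625; but 625 is not a perfect cube, contradiction. A monic cubic over Q with no rational root is irreducible (any nontrivial factorization would include a linear factor). Hence x^3 - 625 is the minimal polynomial of α, and in particular [Q(α):Q] = 3.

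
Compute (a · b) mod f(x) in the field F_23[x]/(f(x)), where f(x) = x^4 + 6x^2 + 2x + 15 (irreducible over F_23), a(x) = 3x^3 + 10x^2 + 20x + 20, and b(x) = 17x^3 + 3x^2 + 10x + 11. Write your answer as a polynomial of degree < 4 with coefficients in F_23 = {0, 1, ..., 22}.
a · b ≡ x^3 + 17x^2 + 8x + 6 (mod f(x))

Multiply in F_23[x]: a(x)·b(x) = (3x^3 + 10x^2 + 20x + 20)·(17x^3 + 3x^2 + 10x + 11) = 5x^6 + 18x^5 + 9x^4 + 4x^3 + 2x^2 + 6x + 13. This has degree ≥ 4, so divide by f(x) over F_23: 5x^6 + 18x^5 + 9x^4 + 4x^3 + 2x^2 + 6x + 13 = (5x^2 + 18x + 2)·(x^4 + 6x^2 + 2x + 15) + (x^3 + 17x^2 + 8x + 6). Hence a·b ≡ x^3 + 17x^2 + 8x + 6 (mod f). (F_23[x]/(f) is a field with 23^4 = 279841 elements since f is irreducible of degree 4.)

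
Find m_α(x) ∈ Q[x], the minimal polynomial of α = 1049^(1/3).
m_α(x) = x^3 - 1049

α satisfies α^3 = 1049, so x^3 - 1049 annihilates α. By the rational root test, a rational root p/q (in lowest terms) of x^3 - 1049 would satisfy p^3 = 1049 q^3, forcing q = 1 and p^3 = 1049; but 1049 is not a perfect cube, contradiction. A monic cubic over Q with no rational root is irreducible (any nontrivial factorization would include a linear factor). Hence x^3 - 1049 is the minimal polynomial of α, and in particular [Q(α):Q] = 3.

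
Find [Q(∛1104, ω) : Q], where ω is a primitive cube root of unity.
[Q(∛1104, ω) : Q] = 6

[Q(∛1104):Q] = 3 (min poly x^3 - 1104, irreducible since 1104 is not a perfect cube). [Q(ω):Q] = 2 (min poly x^2 + x + 1). Since Q(∛1104) ⊂ R and ω ∉ R, we have ω ∉ Q(∛1104), so x^2 + x + 1 remains irreducible over Q(∛1104) and [Q(∛1104, ω) : Q(∛1104)] = 2. By the tower law, [Q(∛1104, ω) : Q] = 3 · 2 = 6. (In fact Q(∛1104, ω) is the splitting field of x^3 - 1104 over Q.)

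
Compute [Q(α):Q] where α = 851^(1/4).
[Q(α):Q] = 4

α is a root of x^4 - 851. By Eisenstein's criterion at the prime p = 23 (which divides the constant term 851 but p^2 = 529 does not, since 851 is squarefree), x^4 - 851 is irreducible over Q. Hence [Q(α):Q] = 4.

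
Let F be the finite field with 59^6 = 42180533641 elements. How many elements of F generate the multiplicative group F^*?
There are φ(42180533640) = 9249085440 primitive elements

F_q^* is cyclic of order q - 1 = 42180533640. A cyclic group of order m has exactly φ(m) generators. Here m = 42180533640 = 2^3 · 3^2 · 5 · 7 · 29 · 163 · 3541, so the number of primitive elements is φ(42180533640) = 9249085440.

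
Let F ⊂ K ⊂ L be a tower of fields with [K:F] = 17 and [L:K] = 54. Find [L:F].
[L:F] = 918

The tower law says that for any tower of field extensions F ⊂ K ⊂ L with finite degrees, [L:F] = [L:K] · [K:F]. Here this gives [L:F] = 54 · 17 = 918.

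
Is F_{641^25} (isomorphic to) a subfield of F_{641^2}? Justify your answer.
No: F_{641^25} is not a subfield of F_{641^2}

F_{p^m} embeds in F_{p^n} iff m | n. Here 25 ∤ 2 (since 2 = 0·25 + 2 with remainder 2 ≠ 0), so F_{641^25} is not a subfield of F_{641^2}. Equivalently: if it were, the tower law would give 25 = [F_{641^25}:F_641] dividing [F_{641^2}:F_641] = 2, contradiction.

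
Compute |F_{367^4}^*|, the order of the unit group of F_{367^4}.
|F_{367^4}^*| = 18141126720

F_{367^4} has 367^4 = 18141126721 elements; its multiplicative group consists of all nonzero elements, so |F_{367^4}^*| = 18141126721 - 1 = 18141126720. (It is cyclic since any finite subgroup of the multiplicative group of a field is cyclic.)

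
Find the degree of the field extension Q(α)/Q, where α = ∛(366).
[Q(α):Q] = 3

The minimal polynomial of α is x^3 - 366, irreducible over Q since 366 is not a perfect cube (so x^3 - 366 has no rational root). Hence [Q(α):Q] = deg(m_α) = 3.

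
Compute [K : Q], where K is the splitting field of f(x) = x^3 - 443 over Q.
[K : Q] = 6

The roots of x^3 - 443 are ∛443, ω∛443, ω^2∛443 where ω = e^(2πi/3) is a primitive cube root of unity, so K = Q(∛443, ω). Now [Q(∛443):Q] = 3 (since 443 is not a perfect cube, x^3 - 443 is irreducible) and [Q(ω):Q] = 2. Both 2 and 3 divide [K:Q], and [K:Q] ≤ 3·2 = 6, so [K:Q] = 6. (Equivalently: Q(∛443) ⊂ R but ω ∉ R, so [K : Q(∛443)] = 2.)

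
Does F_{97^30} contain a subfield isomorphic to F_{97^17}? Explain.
No: F_{97^17} is not a subfield of F_{97^30}

F_{p^m} embeds in F_{p^n} iff m | n. Here 17 ∤ 30 (since 30 = 1·17 + 13 with remainder 13 ≠ 0), so F_{97^17} is not a subfield of F_{97^30}. Equivalently: if it were, the tower law would give 17 = [F_{97^17}:F_97] dividing [F_{97^30}:F_97] = 30, contradiction.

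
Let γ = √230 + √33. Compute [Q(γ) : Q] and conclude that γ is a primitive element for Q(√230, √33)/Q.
[Q(γ) : Q] = 4 (equivalently, Q(γ) = Q(√230, √33))

Obviously Q(γ) ⊆ Q(√230, √33), and [Q(√230, √33):Q] = 4 (since 230, 33 are distinct squarefree integers > 1 with 7590 not a perfect square). To show equality we compute the minimal polynomial of γ. From γ = √230 + √33: γ^2 = 230 + 2√(7590) + 33 = 263 + 2√(7590), so γ^2 - 263 = 2√(7590); squaring, (γ^2 - 263)^2 = 4·7590, i.e. γ^4 - 526γ^2 + 69169 - 30360 = 0, i.e. γ^4 - 526γ^2 + 38809 = 0. So γ is a root of x^4 - 526x^2 + 38809. This polynomial is irreducible over Q: it has no rational root (each ±√230 ± √33 is irrational), and any factorization into two quadratics over Q would force √(7590) ∈ Q (pairing opposite roots) or √230, √33 ∈ Q (other pairings), all impossible. Hence [Q(γ):Q] = 4 = [Q(√230, √33):Q], so Q(γ) = Q(√230, √33).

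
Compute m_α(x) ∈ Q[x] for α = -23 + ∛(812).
m_α(x) = x^3 + 69x^2 + 1587x + 11355

Set β = α + 23 = ∛(812), so β^3 = 812. Then (α + 23)^3 - 812 = 0, i.e. α is a root of g(x) = (x + 23)^3 - 812 = x^3 + 69x^2 + 1587x + 11355. Since g(x) = h(x + 23) where h(x) = x^3 - 812, and h is irreducible over Q (because 812 is not a perfect cube, so h has no rational root, and a monic cubic with no rational root is irreducible), g is also irreducible (irreducibility is preserved under the substitution x → x + 23). Hence m_α(x) = x^3 + 69x^2 + 1587x + 11355.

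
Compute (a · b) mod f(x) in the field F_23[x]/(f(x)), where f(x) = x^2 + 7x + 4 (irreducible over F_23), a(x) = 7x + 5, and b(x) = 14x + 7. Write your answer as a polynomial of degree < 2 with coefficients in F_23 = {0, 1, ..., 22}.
a · b ≡ 8x + 11 (mod f(x))

Multiply in F_23[x]: a(x)·b(x) = (7x + 5)·(14x + 7) = 6x^2 + 4x + 12. This has degree ≥ 2, so divide by f(x) over F_23: 6x^2 + 4x + 12 = (6)·(x^2 + 7x + 4) + (8x + 11). Hence a·b ≡ 8x + 11 (mod f). (F_23[x]/(f) is a field with 23^2 = 529 elements since f is irreducible of degree 2.)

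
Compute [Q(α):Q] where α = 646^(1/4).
[Q(α):Q] = 4

α is a root of x^4 - 646. By Eisenstein's criterion at the prime p = 2 (which divides the constant term 646 but p^2 = 4 does not, since 646 is squarefree), x^4 - 646 is irreducible over Q. Hence [Q(α):Q] = 4.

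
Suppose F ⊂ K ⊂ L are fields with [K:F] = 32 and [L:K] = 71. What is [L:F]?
[L:F] = 2272

The tower law says that for any tower of field extensions F ⊂ K ⊂ L with finite degrees, [L:F] = [L:K] · [K:F]. Here this gives [L:F] = 71 · 32 = 2272.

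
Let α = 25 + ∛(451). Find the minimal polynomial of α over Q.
m_α(x) = x^3 - 75x^2 + 1875x - 16076

Set β = α - 25 = ∛(451), so β^3 = 451. Then (α - 25)^3 - 451 = 0, i.e. α is a root of g(x) = (x - 25)^3 - 451 = x^3 - 75x^2 + 1875x - 16076. Since g(x) = h(x - 25) where h(x) = x^3 - 451, and h is irreducible over Q (because 451 is not a perfect cube, so h has no rational root, and a monic cubic with no rational root is irreducible), g is also irreducible (irreducibility is preserved under the substitution x → x - 25). Hence m_α(x) = x^3 - 75x^2 + 1875x - 16076.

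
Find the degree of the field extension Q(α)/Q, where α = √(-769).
[Q(α):Q] = 2

[Q(α):Q] equals the degree of the minimal polynomial of α. Here α^2 = -769 and x^2 + 769 is irreducible (d = -769 is squarefree, ≠ 1, hence not a square), so deg(m_α) = 2. Thus [Q(α):Q] = 2.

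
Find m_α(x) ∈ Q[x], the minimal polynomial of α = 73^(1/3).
m_α(x) = x^3 - 73

α satisfies α^3 = 73, so x^3 - 73 annihilates α. By the rational root test, a rational root p/q (in lowest terms) of x^3 - 73 would satisfy p^3 = 73 q^3, forcing q = 1 and p^3 = 73; but 73 is not a perfect cube, contradiction. A monic cubic over Q with no rational root is irreducible (any nontrivial factorization would include a linear factor). Hence x^3 - 73 is the minimal polynomial of α, and in particular [Q(α):Q] = 3.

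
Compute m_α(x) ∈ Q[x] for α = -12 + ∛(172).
m_α(x) = x^3 + 36x^2 + 432x + 1556

Set β = α + 12 = ∛(172), so β^3 = 172. Then (α + 12)^3 - 172 = 0, i.e. α is a root of g(x) = (x + 12)^3 - 172 = x^3 + 36x^2 + 432x + 1556. Since g(x) = h(x + 12) where h(x) = x^3 - 172, and h is irreducible over Q (because 172 is not a perfect cube, so h has no rational root, and a monic cubic with no rational root is irreducible), g is also irreducible (irreducibility is preserved under the substitution x → x + 12). Hence m_α(x) = x^3 + 36x^2 + 432x + 1556.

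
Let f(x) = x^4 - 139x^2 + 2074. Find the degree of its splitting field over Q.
[K : Q] = 4

Solving the quadratic in x^2: x^2 = (139 ± √(139^2 - 4·2074))/2 = (139 ± √11025)/2 = (139 ± 105)/2, giving x^2 = 122 or x^2 = 17. So f(x) = (x^2 - 122)(x^2 - 17) and the roots of f are ±√122, ±√17. Hence the splitting field is K = Q(√122, √17). Since 122 and 17 are distinct squarefree integers > 1, their product 2074 is not a perfect square, so √17 ∉ Q(√122). By the tower law [K:Q] = [Q(√122,√17):Q(√122)] · [Q(√122):Q] = 2 · 2 = 4.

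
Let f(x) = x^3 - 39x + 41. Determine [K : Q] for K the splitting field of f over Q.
[K : Q] = 6

By the rational root test, any rational root of the monic integer polynomial f(x) = x^3 - 39x + 41 must be an integer dividing the constant term 41, i.e. one of ±{1, 41}. Evaluating: f(1) = 3, f(-1) = 79, f(41) = 67363, f(-41) = -67281; none is 0, so f has no rational root and is therefore irreducible over Q (a cubic with no linear factor over a field is irreducible). For an irreducible cubic, the Galois group is A_3 or S_3 according as the discriminant disc(f) = -4a^3 - 27b^2 = -4·(-39)^3 - 27·(41)^2 = 191889 is or is not a square in Q. Here disc(f) = 191889 is not a perfect square in Q, so the Galois group of f over Q is not contained in A_3 and must be all of S_3. The splitting field has degree |S_3| = 6 over Q, so [K : Q] = 6.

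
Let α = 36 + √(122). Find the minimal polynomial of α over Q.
m_α(x) = x^2 - 72x + 1174

From α - 36 = √(122), squaring gives (α - 36)^2 = 122, i.e. α^2 - 72α + 1296 = 122, so α^2 - 72α + 1174 = 0. The discriminant of x^2 - 72x + 1174 is (-72)^2 - 4·(1174) = 5184 - 4696 = 488, and 4·(122) is not a perfect square in Q since 122 is squarefree and ≠ 1. Hence x^2 - 72x + 1174 is irreducible over Q and is the minimal polynomial of α.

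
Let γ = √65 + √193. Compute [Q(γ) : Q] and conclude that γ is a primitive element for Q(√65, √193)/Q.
[Q(γ) : Q] = 4 (equivalently, Q(γ) = Q(√65, √193))

Obviously Q(γ) ⊆ Q(√65, √193), and [Q(√65, √193):Q] = 4 (since 65, 193 are distinct squarefree integers > 1 with 12545 not a perfect square). To show equality we compute the minimal polynomial of γ. From γ = √65 + √193: γ^2 = 65 + 2√(12545) + 193 = 258 + 2√(12545), so γ^2 - 258 = 2√(12545); squaring, (γ^2 - 258)^2 = 4·12545, i.e. γ^4 - 516γ^2 + 66564 - 50180 = 0, i.e. γ^4 - 516γ^2 + 16384 = 0. So γ is a root of x^4 - 516x^2 + 16384. This polynomial is irreducible over Q: it has no rational root (each ±√65 ± √193 is irrational), and any factorization into two quadratics over Q would force √(12545) ∈ Q (pairing opposite roots) or √65, √193 ∈ Q (other pairings), all impossible. Hence [Q(γ):Q] = 4 = [Q(√65, √193):Q], so Q(γ) = Q(√65, √193).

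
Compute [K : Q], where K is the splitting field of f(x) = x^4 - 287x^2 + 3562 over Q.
[K : Q] = 4

Solving the quadratic in x^2: x^2 = (287 ± √(287^2 - 4·3562))/2 = (287 ± √68121)/2 = (287 ± 261)/2, giving x^2 = 274 or x^2 = 13. So f(x) = (x^2 - 274)(x^2 - 13) and the roots of f are ±√274, ±√13. Hence the splitting field is K = Q(√274, √13). Since 274 and 13 are distinct squarefree integers > 1, their product 3562 is not a perfect square, so √13 ∉ Q(√274). By the tower law [K:Q] = [Q(√274,√13):Q(√274)] · [Q(√274):Q] = 2 · 2 = 4.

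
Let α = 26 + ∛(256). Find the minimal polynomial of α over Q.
m_α(x) = x^3 - 78x^2 + 2028x - 17832

Set β = α - 26 = ∛(256), so β^3 = 256. Then (α - 26)^3 - 256 = 0, i.e. α is a root of g(x) = (x - 26)^3 - 256 = x^3 - 78x^2 + 2028x - 17832. Since g(x) = h(x - 26) where h(x) = x^3 - 256, and h is irreducible over Q (because 256 is not a perfect cube, so h has no rational root, and a monic cubic with no rational root is irreducible), g is also irreducible (irreducibility is preserved under the substitution x → x - 26). Hence m_α(x) = x^3 - 78x^2 + 2028x - 17832.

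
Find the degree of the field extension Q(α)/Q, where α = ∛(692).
[Q(α):Q] = 3

The minimal polynomial of α is x^3 - 692, irreducible over Q since 692 is not a perfect cube (so x^3 - 692 has no rational root). Hence [Q(α):Q] = deg(m_α) = 3.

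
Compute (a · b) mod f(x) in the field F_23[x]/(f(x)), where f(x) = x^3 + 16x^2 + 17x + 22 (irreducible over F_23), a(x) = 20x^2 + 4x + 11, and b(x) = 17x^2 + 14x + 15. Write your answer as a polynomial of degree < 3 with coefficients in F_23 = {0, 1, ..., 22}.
a · b ≡ 13x^2 + 17x + 18 (mod f(x))

Multiply in F_23[x]: a(x)·b(x) = (20x^2 + 4x + 11)·(17x^2 + 14x + 15) = 18x^4 + 3x^3 + 14x^2 + 7x + 4. This has degree ≥ 3, so divide by f(x) over F_23: 18x^4 + 3x^3 + 14x^2 + 7x + 4 = (18x + 14)·(x^3 + 16x^2 + 17x + 22) + (13x^2 + 17x + 18). Hence a·b ≡ 13x^2 + 17x + 18 (mod f). (F_23[x]/(f) is a field with 23^3 = 12167 elements since f is irreducible of degree 3.)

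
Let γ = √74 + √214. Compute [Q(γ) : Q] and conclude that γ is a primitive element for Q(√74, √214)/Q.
[Q(γ) : Q] = 4 (equivalently, Q(γ) = Q(√74, √214))

Obviously Q(γ) ⊆ Q(√74, √214), and [Q(√74, √214):Q] = 4 (since 74, 214 are distinct squarefree integers > 1 with 15836 not a perfect square). To show equality we compute the minimal polynomial of γ. From γ = √74 + √214: γ^2 = 74 + 2√(15836) + 214 = 288 + 2√(15836), so γ^2 - 288 = 2√(15836); squaring, (γ^2 - 288)^2 = 4·15836, i.e. γ^4 - 576γ^2 + 82944 - 63344 = 0, i.e. γ^4 - 576γ^2 + 19600 = 0. So γ is a root of x^4 - 576x^2 + 19600. This polynomial is irreducible over Q: it has no rational root (each ±√74 ± √214 is irrational), and any factorization into two quadratics over Q would force √(15836) ∈ Q (pairing opposite roots) or √74, √214 ∈ Q (other pairings), all impossible. Hence [Q(γ):Q] = 4 = [Q(√74, √214):Q], so Q(γ) = Q(√74, √214).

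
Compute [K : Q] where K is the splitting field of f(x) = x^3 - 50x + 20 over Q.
[K : Q] = 6

By the rational root test, any rational root of the monic integer polynomial f(x) = x^3 - 50x + 20 must be an integer dividing the constant term 20, i.e. one of ±{1, 2, 4, 5, 10, 20}. Evaluating: f(1) = -29, f(-1) = 69, f(2) = -72, f(-2) = 112, f(4) = -116, f(-4) = 156, f(5) = -105, f(-5) = 145, f(10) = 520, f(-10) = -480, f(20) = 7020, f(-20) = -6980; none is 0, so f has no rational root and is therefore irreducible over Q (a cubic with no linear factor over a field is irreducible). For an irreducible cubic, the Galois group is A_3 or S_3 according as the discriminant disc(f) = -4a^3 - 27b^2 = -4·(-50)^3 - 27·(20)^2 = 489200 is or is not a square in Q. Here disc(f) = 489200 is not a perfect square in Q, so the Galois group of f over Q is not contained in A_3 and must be all of S_3. The splitting field has degree |S_3| = 6 over Q, so [K : Q] = 6.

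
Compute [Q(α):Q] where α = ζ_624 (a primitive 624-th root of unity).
[Q(α):Q] = 192

The minimal polynomial of ζ_624 over Q is the 624-th cyclotomic polynomial Φ_624(x), which is irreducible over Q and has degree φ(624) = 192. Hence [Q(α):Q] = φ(624) = 192.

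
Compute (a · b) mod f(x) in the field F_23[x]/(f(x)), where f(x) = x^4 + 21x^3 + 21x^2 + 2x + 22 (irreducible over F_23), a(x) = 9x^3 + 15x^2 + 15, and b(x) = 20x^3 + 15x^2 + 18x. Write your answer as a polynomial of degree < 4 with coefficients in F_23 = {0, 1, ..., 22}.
a · b ≡ 11x^3 + 16x^2 + 2x + 14 (mod f(x))

Multiply in F_23[x]: a(x)·b(x) = (9x^3 + 15x^2 + 15)·(20x^3 + 15x^2 + 18x) = 19x^6 + 21x^5 + 19x^4 + 18x^3 + 18x^2 + 17x. This has degree ≥ 4, so divide by f(x) over F_23: 19x^6 + 21x^5 + 19x^4 + 18x^3 + 18x^2 + 17x = (19x^2 + 13x + 14)·(x^4 + 21x^3 + 21x^2 + 2x + 22) + (11x^3 + 16x^2 + 2x + 14). Hence a·b ≡ 11x^3 + 16x^2 + 2x + 14 (mod f). (F_23[x]/(f) is a field with 23^4 = 279841 elements since f is irreducible of degree 4.)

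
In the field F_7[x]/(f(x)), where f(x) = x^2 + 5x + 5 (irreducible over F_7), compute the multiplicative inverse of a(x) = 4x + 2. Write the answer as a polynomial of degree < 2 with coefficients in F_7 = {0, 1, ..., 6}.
a(x)^(-1) ≡ 5x + 5 (mod f(x))

Since f is irreducible over F_7, F_7[x]/(f) is a field and a(x) ≠ 0 has an inverse. Apply the extended Euclidean algorithm to f(x) and a(x) in F_7[x]: f(x) = (2x + 2)·a(x) + (1). The last nonzero remainder is the constant 1 = gcd(f, a) in F_7. Back-substituting through the division chain expresses 1 = s(x)·a(x) + t(x)·f(x) with s(x) ≡ 5x + 5 (mod f), so a(x)^(-1) ≡ s(x) = 5x + 5 (mod f). Check: (4x + 2)·(5x + 5) = 6x^2 + 2x + 3 ≡ 1 (mod x^2 + 5x + 5).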